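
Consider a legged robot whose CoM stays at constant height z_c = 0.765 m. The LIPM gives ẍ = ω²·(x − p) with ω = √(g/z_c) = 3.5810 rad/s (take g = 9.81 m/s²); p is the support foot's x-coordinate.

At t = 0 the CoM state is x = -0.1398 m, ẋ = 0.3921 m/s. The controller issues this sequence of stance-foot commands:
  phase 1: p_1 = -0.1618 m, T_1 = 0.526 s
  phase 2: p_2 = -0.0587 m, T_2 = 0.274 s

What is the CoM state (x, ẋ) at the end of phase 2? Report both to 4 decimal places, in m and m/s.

phase 1: p=-0.1618, T=0.526, ωT=1.883606, cosh=3.364610, sinh=3.212569; start (x,ẋ)=(-0.139800, 0.392100) → end (x,ẋ)=(0.263980, 1.572356)
phase 2: p=-0.0587, T=0.274, ωT=0.981194, cosh=1.521251, sinh=1.146388; start (x,ẋ)=(0.263980, 1.572356) → end (x,ẋ)=(0.935537, 3.716621)

x = 0.9355, ẋ = 3.7166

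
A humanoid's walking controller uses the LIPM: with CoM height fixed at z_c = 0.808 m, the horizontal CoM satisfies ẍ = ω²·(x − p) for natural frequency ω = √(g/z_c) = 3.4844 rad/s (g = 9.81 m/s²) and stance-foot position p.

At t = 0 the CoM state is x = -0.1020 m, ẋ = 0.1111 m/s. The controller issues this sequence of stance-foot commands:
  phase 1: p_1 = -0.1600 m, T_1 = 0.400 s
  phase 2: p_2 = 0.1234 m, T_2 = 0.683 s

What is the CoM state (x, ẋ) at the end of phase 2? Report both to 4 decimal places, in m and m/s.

phase 1: p=-0.1600, T=0.400, ωT=1.393760, cosh=2.139057, sinh=1.890917; start (x,ẋ)=(-0.102000, 0.111100) → end (x,ẋ)=(0.024357, 0.619795)
phase 2: p=0.1234, T=0.683, ωT=2.379845, cosh=5.447898, sinh=5.355333; start (x,ẋ)=(0.024357, 0.619795) → end (x,ẋ)=(0.536415, 1.528426)

x = 0.5364, ẋ = 1.5284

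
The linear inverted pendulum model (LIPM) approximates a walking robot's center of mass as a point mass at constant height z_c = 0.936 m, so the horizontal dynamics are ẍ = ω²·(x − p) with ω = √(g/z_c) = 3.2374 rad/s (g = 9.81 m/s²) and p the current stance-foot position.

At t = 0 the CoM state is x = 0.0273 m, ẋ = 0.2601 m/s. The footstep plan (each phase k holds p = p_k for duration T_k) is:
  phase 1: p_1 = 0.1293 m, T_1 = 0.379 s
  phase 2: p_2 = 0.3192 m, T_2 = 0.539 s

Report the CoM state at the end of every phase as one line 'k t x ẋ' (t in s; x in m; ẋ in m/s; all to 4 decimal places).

1 0.3790 0.0656 -0.0330
2 0.9180 -0.4572 -2.3759

phase 1: p=0.1293, T=0.379, ωT=1.226975, cosh=1.852036, sinh=1.558858; start (x,ẋ)=(0.027300, 0.260100) → end (x,ẋ)=(0.065634, -0.033043)
phase 2: p=0.3192, T=0.539, ωT=1.744959, cosh=2.950158, sinh=2.775506; start (x,ẋ)=(0.065634, -0.033043) → end (x,ẋ)=(-0.457187, -2.375877)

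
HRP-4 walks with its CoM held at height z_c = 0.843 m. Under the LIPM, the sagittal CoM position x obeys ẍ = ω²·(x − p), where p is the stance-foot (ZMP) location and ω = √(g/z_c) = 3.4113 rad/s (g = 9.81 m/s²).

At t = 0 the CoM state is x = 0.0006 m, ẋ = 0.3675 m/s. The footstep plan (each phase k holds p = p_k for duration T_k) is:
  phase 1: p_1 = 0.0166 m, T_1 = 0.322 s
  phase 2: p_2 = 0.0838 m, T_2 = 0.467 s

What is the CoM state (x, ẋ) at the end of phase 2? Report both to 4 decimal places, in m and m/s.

x = 0.5842, ẋ = 1.7822

phase 1: p=0.0166, T=0.322, ωT=1.098439, cosh=1.666435, sinh=1.333044; start (x,ẋ)=(0.000600, 0.367500) → end (x,ẋ)=(0.133546, 0.539656)
phase 2: p=0.0838, T=0.467, ωT=1.593077, cosh=2.561080, sinh=2.357781; start (x,ẋ)=(0.133546, 0.539656) → end (x,ẋ)=(0.584197, 1.782216)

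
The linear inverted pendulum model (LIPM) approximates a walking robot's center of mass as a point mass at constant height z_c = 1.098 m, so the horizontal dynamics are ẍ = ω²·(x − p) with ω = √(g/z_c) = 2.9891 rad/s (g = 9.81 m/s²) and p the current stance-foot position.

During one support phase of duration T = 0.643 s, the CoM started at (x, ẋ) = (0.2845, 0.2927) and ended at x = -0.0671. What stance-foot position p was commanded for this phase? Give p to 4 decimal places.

p = 0.5572

ωT = 2.9891·0.643 = 1.921991; cosh(ωT) = 3.490435, sinh(ωT) = 3.344120
x(T) = p + (x₀−p)·cosh(ωT) + (ẋ₀/ω)·sinh(ωT) ⇒ p·(1 − cosh) = x(T) − x₀·cosh − (ẋ₀/ω)·sinh
numerator   = -0.0671 − (0.2845)·3.490435 − (0.2927/2.9891)·3.344120 = -1.387593
denominator = 1 − 3.490435 = -2.490435
p = -1.387593 / -2.490435 = 0.5572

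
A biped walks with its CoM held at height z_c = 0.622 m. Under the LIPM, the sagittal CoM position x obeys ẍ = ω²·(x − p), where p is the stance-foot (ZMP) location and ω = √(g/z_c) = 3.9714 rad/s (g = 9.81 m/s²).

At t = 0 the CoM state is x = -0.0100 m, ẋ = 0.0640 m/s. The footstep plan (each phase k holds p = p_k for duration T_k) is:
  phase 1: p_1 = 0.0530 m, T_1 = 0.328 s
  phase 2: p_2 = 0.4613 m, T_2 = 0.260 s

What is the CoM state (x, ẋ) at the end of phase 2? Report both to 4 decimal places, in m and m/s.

x = -0.4307, ẋ = -2.9348

phase 1: p=0.0530, T=0.328, ωT=1.302619, cosh=1.975369, sinh=1.703550; start (x,ẋ)=(-0.010000, 0.064000) → end (x,ẋ)=(-0.043995, -0.299802)
phase 2: p=0.4613, T=0.260, ωT=1.032564, cosh=1.582175, sinh=1.226082; start (x,ẋ)=(-0.043995, -0.299802) → end (x,ẋ)=(-0.430722, -2.934753)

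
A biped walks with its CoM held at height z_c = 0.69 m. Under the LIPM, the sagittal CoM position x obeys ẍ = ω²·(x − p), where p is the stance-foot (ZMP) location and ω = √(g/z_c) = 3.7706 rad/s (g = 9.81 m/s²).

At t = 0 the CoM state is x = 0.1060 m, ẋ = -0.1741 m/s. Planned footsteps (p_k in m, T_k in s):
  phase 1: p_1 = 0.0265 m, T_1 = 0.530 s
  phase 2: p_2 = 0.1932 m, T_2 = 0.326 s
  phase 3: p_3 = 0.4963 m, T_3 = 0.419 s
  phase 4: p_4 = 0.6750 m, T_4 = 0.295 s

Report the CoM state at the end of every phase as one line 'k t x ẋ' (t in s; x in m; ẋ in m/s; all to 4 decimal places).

1 0.5300 0.1580 0.4314
2 0.8560 0.3066 0.5928
3 1.2750 0.3818 -0.1624
4 1.5700 0.1224 -1.7734

phase 1: p=0.0265, T=0.530, ωT=1.998418, cosh=3.756463, sinh=3.620913; start (x,ẋ)=(0.106000, -0.174100) → end (x,ẋ)=(0.157950, 0.431415)
phase 2: p=0.1932, T=0.326, ωT=1.229216, cosh=1.855534, sinh=1.563013; start (x,ẋ)=(0.157950, 0.431415) → end (x,ẋ)=(0.306626, 0.592761)
phase 3: p=0.4963, T=0.419, ωT=1.579881, cosh=2.530190, sinh=2.324190; start (x,ẋ)=(0.306626, 0.592761) → end (x,ẋ)=(0.381764, -0.162433)
phase 4: p=0.6750, T=0.295, ωT=1.112327, cosh=1.685110, sinh=1.356317; start (x,ẋ)=(0.381764, -0.162433) → end (x,ẋ)=(0.122437, -1.773364)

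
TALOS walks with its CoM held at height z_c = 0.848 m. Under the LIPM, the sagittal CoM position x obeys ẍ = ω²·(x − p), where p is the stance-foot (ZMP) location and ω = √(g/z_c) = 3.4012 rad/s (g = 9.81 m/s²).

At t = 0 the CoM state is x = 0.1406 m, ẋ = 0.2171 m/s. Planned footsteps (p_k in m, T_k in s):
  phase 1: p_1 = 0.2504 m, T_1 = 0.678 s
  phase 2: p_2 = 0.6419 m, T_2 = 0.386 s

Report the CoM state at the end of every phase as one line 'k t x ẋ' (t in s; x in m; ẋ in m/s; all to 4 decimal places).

phase 1: p=0.2504, T=0.678, ωT=2.306014, cosh=5.067001, sinh=4.967343; start (x,ẋ)=(0.140600, 0.217100) → end (x,ẋ)=(0.011111, -0.755017)
phase 2: p=0.6419, T=0.386, ωT=1.312863, cosh=1.992925, sinh=1.723876; start (x,ẋ)=(0.011111, -0.755017) → end (x,ẋ)=(-0.997891, -5.203164)

1 0.6780 0.0111 -0.7550
2 1.0640 -0.9979 -5.2032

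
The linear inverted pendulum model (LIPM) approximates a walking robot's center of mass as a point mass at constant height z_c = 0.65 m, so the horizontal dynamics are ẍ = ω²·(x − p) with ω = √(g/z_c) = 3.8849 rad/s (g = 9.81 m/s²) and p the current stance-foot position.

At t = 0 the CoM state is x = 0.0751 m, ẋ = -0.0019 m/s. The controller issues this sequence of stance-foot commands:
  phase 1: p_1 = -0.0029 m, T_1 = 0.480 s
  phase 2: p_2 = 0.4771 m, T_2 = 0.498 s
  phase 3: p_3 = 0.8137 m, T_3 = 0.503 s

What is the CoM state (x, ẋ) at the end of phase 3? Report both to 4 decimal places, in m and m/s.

x = 0.0927, ẋ = -2.5787

phase 1: p=-0.0029, T=0.480, ωT=1.864752, cosh=3.304635, sinh=3.149700; start (x,ẋ)=(0.075100, -0.001900) → end (x,ẋ)=(0.253321, 0.948150)
phase 2: p=0.4771, T=0.498, ωT=1.934680, cosh=3.533150, sinh=3.388680; start (x,ẋ)=(0.253321, 0.948150) → end (x,ẋ)=(0.513498, 0.403979)
phase 3: p=0.8137, T=0.503, ωT=1.954105, cosh=3.599644, sinh=3.457953; start (x,ẋ)=(0.513498, 0.403979) → end (x,ẋ)=(0.092662, -2.578673)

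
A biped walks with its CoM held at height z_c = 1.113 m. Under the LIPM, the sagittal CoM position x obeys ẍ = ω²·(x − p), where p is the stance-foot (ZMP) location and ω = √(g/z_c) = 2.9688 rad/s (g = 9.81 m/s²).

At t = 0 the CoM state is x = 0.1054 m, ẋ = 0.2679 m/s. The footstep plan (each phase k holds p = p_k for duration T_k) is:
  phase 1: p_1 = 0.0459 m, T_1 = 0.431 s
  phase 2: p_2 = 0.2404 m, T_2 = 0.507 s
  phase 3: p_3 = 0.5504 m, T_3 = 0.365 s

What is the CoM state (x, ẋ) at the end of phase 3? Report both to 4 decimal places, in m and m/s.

x = 2.3210, ẋ = 5.6132

phase 1: p=0.0459, T=0.431, ωT=1.279553, cosh=1.936597, sinh=1.658435; start (x,ẋ)=(0.105400, 0.267900) → end (x,ẋ)=(0.310782, 0.811766)
phase 2: p=0.2404, T=0.507, ωT=1.505182, cosh=2.363474, sinh=2.141497; start (x,ẋ)=(0.310782, 0.811766) → end (x,ẋ)=(0.992301, 2.366056)
phase 3: p=0.5504, T=0.365, ωT=1.083612, cosh=1.646853, sinh=1.308482; start (x,ẋ)=(0.992301, 2.366056) → end (x,ẋ)=(2.320972, 5.613165)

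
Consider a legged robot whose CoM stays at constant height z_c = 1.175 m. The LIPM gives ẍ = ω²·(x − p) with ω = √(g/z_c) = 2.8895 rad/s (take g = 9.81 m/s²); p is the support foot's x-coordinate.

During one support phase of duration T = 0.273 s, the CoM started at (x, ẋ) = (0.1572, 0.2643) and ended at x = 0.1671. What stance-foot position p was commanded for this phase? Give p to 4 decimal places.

p = 0.3708

ωT = 2.8895·0.273 = 0.788834; cosh(ωT) = 1.327601, sinh(ωT) = 0.873227
x(T) = p + (x₀−p)·cosh(ωT) + (ẋ₀/ω)·sinh(ωT) ⇒ p·(1 − cosh) = x(T) − x₀·cosh − (ẋ₀/ω)·sinh
numerator   = 0.1671 − (0.1572)·1.327601 − (0.2643/2.8895)·0.873227 = -0.121472
denominator = 1 − 1.327601 = -0.327601
p = -0.121472 / -0.327601 = 0.3708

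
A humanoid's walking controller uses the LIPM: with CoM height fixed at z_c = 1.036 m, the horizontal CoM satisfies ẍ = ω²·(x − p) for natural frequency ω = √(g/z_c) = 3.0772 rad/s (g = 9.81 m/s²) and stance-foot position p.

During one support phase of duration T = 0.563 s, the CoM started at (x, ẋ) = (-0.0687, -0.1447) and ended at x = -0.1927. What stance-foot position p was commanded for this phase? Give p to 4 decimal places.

p = -0.0712

ωT = 3.0772·0.563 = 1.732464; cosh(ωT) = 2.915708, sinh(ωT) = 2.738860
x(T) = p + (x₀−p)·cosh(ωT) + (ẋ₀/ω)·sinh(ωT) ⇒ p·(1 − cosh) = x(T) − x₀·cosh − (ẋ₀/ω)·sinh
numerator   = -0.1927 − (-0.0687)·2.915708 − (-0.1447/3.0772)·2.738860 = 0.136399
denominator = 1 − 2.915708 = -1.915708
p = 0.136399 / -1.915708 = -0.0712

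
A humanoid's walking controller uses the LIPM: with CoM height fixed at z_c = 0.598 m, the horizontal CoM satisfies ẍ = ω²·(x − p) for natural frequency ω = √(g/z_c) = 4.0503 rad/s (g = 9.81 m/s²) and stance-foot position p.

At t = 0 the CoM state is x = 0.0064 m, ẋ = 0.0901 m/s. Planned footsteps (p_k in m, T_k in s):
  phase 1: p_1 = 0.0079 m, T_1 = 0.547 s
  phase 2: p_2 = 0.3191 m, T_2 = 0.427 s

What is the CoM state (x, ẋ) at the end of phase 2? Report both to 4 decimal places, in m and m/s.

phase 1: p=0.0079, T=0.547, ωT=2.215514, cosh=4.637609, sinh=4.528511; start (x,ẋ)=(0.006400, 0.090100) → end (x,ẋ)=(0.101682, 0.390336)
phase 2: p=0.3191, T=0.427, ωT=1.729478, cosh=2.907544, sinh=2.730167; start (x,ẋ)=(0.101682, 0.390336) → end (x,ẋ)=(-0.049942, -1.269294)

x = -0.0499, ẋ = -1.2693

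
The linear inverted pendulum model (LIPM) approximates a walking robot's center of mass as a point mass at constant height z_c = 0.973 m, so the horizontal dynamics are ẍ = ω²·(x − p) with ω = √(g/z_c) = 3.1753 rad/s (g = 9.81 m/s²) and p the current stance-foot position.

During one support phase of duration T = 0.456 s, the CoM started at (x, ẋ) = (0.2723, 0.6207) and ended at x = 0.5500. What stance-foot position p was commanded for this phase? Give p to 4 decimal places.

p = 0.3648

ωT = 3.1753·0.456 = 1.447937; cosh(ωT) = 2.244691, sinh(ωT) = 2.009637
x(T) = p + (x₀−p)·cosh(ωT) + (ẋ₀/ω)·sinh(ωT) ⇒ p·(1 − cosh) = x(T) − x₀·cosh − (ẋ₀/ω)·sinh
numerator   = 0.5500 − (0.2723)·2.244691 − (0.6207/3.1753)·2.009637 = -0.454068
denominator = 1 − 2.244691 = -1.244691
p = -0.454068 / -1.244691 = 0.3648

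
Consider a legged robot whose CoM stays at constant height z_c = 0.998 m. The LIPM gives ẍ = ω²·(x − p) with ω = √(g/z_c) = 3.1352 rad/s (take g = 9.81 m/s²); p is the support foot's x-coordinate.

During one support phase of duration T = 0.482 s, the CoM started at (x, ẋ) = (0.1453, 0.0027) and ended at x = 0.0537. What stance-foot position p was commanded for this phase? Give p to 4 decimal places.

ωT = 3.1352·0.482 = 1.511166; cosh(ωT) = 2.376333, sinh(ωT) = 2.155681
x(T) = p + (x₀−p)·cosh(ωT) + (ẋ₀/ω)·sinh(ωT) ⇒ p·(1 − cosh) = x(T) − x₀·cosh − (ẋ₀/ω)·sinh
numerator   = 0.0537 − (0.1453)·2.376333 − (0.0027/3.1352)·2.155681 = -0.293438
denominator = 1 − 2.376333 = -1.376333
p = -0.293438 / -1.376333 = 0.2132

p = 0.2132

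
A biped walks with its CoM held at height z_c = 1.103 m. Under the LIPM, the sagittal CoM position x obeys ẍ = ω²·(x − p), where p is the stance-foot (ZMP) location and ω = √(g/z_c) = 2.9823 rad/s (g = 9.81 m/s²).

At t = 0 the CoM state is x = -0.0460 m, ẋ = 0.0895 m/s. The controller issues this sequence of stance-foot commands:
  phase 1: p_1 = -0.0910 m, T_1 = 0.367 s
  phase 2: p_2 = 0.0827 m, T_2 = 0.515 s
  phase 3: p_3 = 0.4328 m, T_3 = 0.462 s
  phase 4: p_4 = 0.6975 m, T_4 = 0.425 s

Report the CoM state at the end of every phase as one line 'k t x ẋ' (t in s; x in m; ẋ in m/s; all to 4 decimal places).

1 0.3670 0.0236 0.3267
2 0.8820 0.1816 0.4033
3 1.3440 0.1542 -0.5404
4 1.7690 -0.6402 -3.6853

phase 1: p=-0.0910, T=0.367, ωT=1.094504, cosh=1.661203, sinh=1.326498; start (x,ẋ)=(-0.046000, 0.089500) → end (x,ẋ)=(0.023563, 0.326698)
phase 2: p=0.0827, T=0.515, ωT=1.535885, cosh=2.430349, sinh=2.215084; start (x,ẋ)=(0.023563, 0.326698) → end (x,ẋ)=(0.181629, 0.403328)
phase 3: p=0.4328, T=0.462, ωT=1.377823, cosh=2.109192, sinh=1.857065; start (x,ẋ)=(0.181629, 0.403328) → end (x,ẋ)=(0.154183, -0.540369)
phase 4: p=0.6975, T=0.425, ωT=1.267478, cosh=1.916711, sinh=1.635170; start (x,ẋ)=(0.154183, -0.540369) → end (x,ẋ)=(-0.640161, -3.685253)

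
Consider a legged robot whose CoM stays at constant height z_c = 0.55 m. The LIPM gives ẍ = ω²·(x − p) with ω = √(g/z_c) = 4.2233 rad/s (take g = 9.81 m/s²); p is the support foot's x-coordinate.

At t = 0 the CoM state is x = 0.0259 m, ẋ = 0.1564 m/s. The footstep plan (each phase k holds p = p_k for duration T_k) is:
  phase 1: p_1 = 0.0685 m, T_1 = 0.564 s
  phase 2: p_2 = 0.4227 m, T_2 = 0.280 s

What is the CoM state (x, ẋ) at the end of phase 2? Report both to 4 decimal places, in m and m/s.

x = -0.3088, ẋ = -2.6215

phase 1: p=0.0685, T=0.564, ωT=2.381941, cosh=5.459134, sinh=5.366763; start (x,ẋ)=(0.025900, 0.156400) → end (x,ẋ)=(0.034686, -0.111740)
phase 2: p=0.4227, T=0.280, ωT=1.182524, cosh=1.784551, sinh=1.478047; start (x,ẋ)=(0.034686, -0.111740) → end (x,ẋ)=(-0.308836, -2.621478)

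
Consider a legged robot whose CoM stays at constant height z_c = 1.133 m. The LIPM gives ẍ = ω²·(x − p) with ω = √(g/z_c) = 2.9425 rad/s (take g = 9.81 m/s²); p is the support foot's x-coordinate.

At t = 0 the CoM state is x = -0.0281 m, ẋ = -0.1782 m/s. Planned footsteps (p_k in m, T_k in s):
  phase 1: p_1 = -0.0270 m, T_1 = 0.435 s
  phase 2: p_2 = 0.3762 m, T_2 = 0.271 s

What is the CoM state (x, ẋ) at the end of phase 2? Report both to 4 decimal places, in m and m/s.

x = -0.4045, ẋ = -1.7848

phase 1: p=-0.0270, T=0.435, ωT=1.279988, cosh=1.937318, sinh=1.659277; start (x,ẋ)=(-0.028100, -0.178200) → end (x,ẋ)=(-0.129618, -0.350601)
phase 2: p=0.3762, T=0.271, ωT=0.797418, cosh=1.335146, sinh=0.884655; start (x,ẋ)=(-0.129618, -0.350601) → end (x,ẋ)=(-0.404548, -1.784797)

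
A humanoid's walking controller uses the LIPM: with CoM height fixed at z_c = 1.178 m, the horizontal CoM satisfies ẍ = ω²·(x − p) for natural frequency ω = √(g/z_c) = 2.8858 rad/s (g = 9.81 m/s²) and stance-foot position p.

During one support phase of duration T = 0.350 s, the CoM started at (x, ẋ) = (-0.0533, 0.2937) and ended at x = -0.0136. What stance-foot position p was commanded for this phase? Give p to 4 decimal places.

p = 0.0935

ωT = 2.8858·0.350 = 1.010030; cosh(ωT) = 1.554946, sinh(ωT) = 1.190738
x(T) = p + (x₀−p)·cosh(ωT) + (ẋ₀/ω)·sinh(ωT) ⇒ p·(1 − cosh) = x(T) − x₀·cosh − (ẋ₀/ω)·sinh
numerator   = -0.0136 − (-0.0533)·1.554946 − (0.2937/2.8858)·1.190738 = -0.051908
denominator = 1 − 1.554946 = -0.554946
p = -0.051908 / -0.554946 = 0.0935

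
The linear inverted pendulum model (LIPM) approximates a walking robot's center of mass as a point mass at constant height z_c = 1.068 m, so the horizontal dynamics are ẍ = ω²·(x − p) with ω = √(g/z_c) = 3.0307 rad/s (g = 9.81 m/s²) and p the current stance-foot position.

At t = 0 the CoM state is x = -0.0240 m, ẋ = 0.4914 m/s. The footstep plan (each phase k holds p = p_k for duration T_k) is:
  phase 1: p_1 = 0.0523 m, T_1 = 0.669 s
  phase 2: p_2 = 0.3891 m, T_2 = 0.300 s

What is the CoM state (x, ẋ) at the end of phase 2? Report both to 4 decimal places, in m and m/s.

x = 0.7061, ẋ = 1.4104

phase 1: p=0.0523, T=0.669, ωT=2.027538, cosh=3.863513, sinh=3.731853; start (x,ẋ)=(-0.024000, 0.491400) → end (x,ẋ)=(0.362600, 1.035567)
phase 2: p=0.3891, T=0.300, ωT=0.909210, cosh=1.442602, sinh=1.039759; start (x,ẋ)=(0.362600, 1.035567) → end (x,ẋ)=(0.706148, 1.410403)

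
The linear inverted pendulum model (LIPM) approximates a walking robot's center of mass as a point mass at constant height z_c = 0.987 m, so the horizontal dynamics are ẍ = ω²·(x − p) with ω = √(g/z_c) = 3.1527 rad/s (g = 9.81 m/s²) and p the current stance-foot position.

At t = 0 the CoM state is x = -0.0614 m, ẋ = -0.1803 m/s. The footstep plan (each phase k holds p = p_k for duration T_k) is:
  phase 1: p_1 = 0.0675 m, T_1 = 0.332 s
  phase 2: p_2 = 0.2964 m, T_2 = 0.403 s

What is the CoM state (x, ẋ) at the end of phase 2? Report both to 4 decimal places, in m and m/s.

phase 1: p=0.0675, T=0.332, ωT=1.046696, cosh=1.599661, sinh=1.248565; start (x,ẋ)=(-0.061400, -0.180300) → end (x,ẋ)=(-0.210101, -0.795815)
phase 2: p=0.2964, T=0.403, ωT=1.270538, cosh=1.921725, sinh=1.641044; start (x,ẋ)=(-0.210101, -0.795815) → end (x,ẋ)=(-1.091192, -4.149829)

x = -1.0912, ẋ = -4.1498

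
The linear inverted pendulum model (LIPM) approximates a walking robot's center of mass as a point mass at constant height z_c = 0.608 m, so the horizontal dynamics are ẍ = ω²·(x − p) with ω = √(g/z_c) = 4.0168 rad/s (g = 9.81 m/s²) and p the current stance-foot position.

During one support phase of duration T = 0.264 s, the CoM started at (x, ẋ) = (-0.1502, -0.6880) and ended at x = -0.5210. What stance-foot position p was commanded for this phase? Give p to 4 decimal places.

ωT = 4.0168·0.264 = 1.060435; cosh(ωT) = 1.616966, sinh(ωT) = 1.270661
x(T) = p + (x₀−p)·cosh(ωT) + (ẋ₀/ω)·sinh(ωT) ⇒ p·(1 − cosh) = x(T) − x₀·cosh − (ẋ₀/ω)·sinh
numerator   = -0.5210 − (-0.1502)·1.616966 − (-0.6880/4.0168)·1.270661 = -0.060492
denominator = 1 − 1.616966 = -0.616966
p = -0.060492 / -0.616966 = 0.0980

p = 0.0980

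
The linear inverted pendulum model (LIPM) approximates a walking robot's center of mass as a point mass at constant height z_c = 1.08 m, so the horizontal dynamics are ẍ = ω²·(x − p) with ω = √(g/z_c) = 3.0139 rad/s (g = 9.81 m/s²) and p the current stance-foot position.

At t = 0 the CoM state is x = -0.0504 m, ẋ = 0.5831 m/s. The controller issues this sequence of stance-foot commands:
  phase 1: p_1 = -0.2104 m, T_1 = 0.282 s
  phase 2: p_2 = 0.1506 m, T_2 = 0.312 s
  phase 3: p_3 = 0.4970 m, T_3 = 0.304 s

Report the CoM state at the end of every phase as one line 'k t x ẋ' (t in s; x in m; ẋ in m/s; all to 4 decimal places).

phase 1: p=-0.2104, T=0.282, ωT=0.849920, cosh=1.383454, sinh=0.956005; start (x,ẋ)=(-0.050400, 0.583100) → end (x,ẋ)=(0.195911, 1.267701)
phase 2: p=0.1506, T=0.312, ωT=0.940337, cosh=1.475670, sinh=1.085174; start (x,ẋ)=(0.195911, 1.267701) → end (x,ẋ)=(0.673908, 2.018903)
phase 3: p=0.4970, T=0.304, ωT=0.916226, cosh=1.449932, sinh=1.049906; start (x,ẋ)=(0.673908, 2.018903) → end (x,ẋ)=(1.456798, 3.487063)

1 0.2820 0.1959 1.2677
2 0.5940 0.6739 2.0189
3 0.8980 1.4568 3.4871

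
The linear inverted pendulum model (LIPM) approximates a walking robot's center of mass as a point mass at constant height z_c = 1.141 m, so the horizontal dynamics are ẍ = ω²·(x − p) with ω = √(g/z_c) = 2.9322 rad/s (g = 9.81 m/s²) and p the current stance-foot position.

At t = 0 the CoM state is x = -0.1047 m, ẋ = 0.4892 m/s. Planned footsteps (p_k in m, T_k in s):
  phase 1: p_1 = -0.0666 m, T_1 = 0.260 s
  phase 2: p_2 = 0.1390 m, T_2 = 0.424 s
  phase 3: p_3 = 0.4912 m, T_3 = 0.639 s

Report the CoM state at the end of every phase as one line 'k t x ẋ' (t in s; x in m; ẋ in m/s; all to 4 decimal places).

1 0.2600 0.0236 0.5447
2 0.6840 0.2175 0.4848
3 1.3230 0.1046 -0.9359

phase 1: p=-0.0666, T=0.260, ωT=0.762372, cosh=1.304956, sinh=0.838398; start (x,ẋ)=(-0.104700, 0.489200) → end (x,ẋ)=(0.023557, 0.544721)
phase 2: p=0.1390, T=0.424, ωT=1.243253, cosh=1.877658, sinh=1.589214; start (x,ẋ)=(0.023557, 0.544721) → end (x,ẋ)=(0.217470, 0.484849)
phase 3: p=0.4912, T=0.639, ωT=1.873676, cosh=3.332874, sinh=3.179316; start (x,ẋ)=(0.217470, 0.484849) → end (x,ẋ)=(0.104602, -0.935880)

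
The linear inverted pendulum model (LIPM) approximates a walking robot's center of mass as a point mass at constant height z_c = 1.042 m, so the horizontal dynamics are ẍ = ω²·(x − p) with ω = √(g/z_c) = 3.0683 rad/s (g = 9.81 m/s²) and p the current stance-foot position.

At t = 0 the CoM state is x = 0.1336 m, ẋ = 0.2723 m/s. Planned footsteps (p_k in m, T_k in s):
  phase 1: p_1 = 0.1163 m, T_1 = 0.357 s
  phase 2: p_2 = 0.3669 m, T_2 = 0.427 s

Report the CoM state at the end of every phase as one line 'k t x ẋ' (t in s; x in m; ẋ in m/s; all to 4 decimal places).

1 0.3570 0.2629 0.5232
2 0.7840 0.4531 0.4918

phase 1: p=0.1163, T=0.357, ωT=1.095383, cosh=1.662370, sinh=1.327958; start (x,ẋ)=(0.133600, 0.272300) → end (x,ẋ)=(0.262910, 0.523153)
phase 2: p=0.3669, T=0.427, ωT=1.310164, cosh=1.988279, sinh=1.718503; start (x,ẋ)=(0.262910, 0.523153) → end (x,ẋ)=(0.453149, 0.491849)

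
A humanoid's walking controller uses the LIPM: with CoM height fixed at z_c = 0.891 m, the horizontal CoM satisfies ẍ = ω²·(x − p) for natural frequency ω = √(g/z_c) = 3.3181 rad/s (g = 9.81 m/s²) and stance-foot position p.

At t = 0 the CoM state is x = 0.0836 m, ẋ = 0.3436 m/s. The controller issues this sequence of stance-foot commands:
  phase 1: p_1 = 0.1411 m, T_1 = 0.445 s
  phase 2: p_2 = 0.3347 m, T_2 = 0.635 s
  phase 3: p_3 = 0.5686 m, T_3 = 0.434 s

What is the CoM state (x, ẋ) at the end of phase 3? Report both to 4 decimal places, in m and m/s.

phase 1: p=0.1411, T=0.445, ωT=1.476554, cosh=2.303130, sinh=2.074706; start (x,ẋ)=(0.083600, 0.343600) → end (x,ẋ)=(0.223513, 0.395521)
phase 2: p=0.3347, T=0.635, ωT=2.106993, cosh=4.172542, sinh=4.050939; start (x,ẋ)=(0.223513, 0.395521) → end (x,ẋ)=(0.353642, 0.155810)
phase 3: p=0.5686, T=0.434, ωT=1.440055, cosh=2.228922, sinh=1.992008; start (x,ẋ)=(0.353642, 0.155810) → end (x,ẋ)=(0.183014, -1.073519)

x = 0.1830, ẋ = -1.0735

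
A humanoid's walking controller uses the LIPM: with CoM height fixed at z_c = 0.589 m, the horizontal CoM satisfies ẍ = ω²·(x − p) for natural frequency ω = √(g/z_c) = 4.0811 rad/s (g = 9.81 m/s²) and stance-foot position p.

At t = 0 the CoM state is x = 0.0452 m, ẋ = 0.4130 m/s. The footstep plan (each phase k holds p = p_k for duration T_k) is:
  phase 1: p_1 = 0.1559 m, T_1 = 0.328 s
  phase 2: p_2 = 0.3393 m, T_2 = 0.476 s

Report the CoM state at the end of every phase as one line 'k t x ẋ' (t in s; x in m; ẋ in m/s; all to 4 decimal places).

1 0.3280 0.1100 0.0394
2 0.8040 -0.4440 -3.0570

phase 1: p=0.1559, T=0.328, ωT=1.338601, cosh=2.037958, sinh=1.775746; start (x,ẋ)=(0.045200, 0.413000) → end (x,ẋ)=(0.110000, 0.039434)
phase 2: p=0.3393, T=0.476, ωT=1.942604, cosh=3.560111, sinh=3.416781; start (x,ẋ)=(0.110000, 0.039434) → end (x,ẋ)=(-0.444017, -3.057016)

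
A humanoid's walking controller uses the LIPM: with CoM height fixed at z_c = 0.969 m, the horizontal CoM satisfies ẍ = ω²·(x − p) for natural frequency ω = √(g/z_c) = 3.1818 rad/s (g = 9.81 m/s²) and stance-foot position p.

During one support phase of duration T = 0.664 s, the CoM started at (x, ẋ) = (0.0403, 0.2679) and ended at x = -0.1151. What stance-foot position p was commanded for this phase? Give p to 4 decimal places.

p = 0.1963

ωT = 3.1818·0.664 = 2.112715; cosh(ωT) = 4.195788, sinh(ωT) = 4.074879
x(T) = p + (x₀−p)·cosh(ωT) + (ẋ₀/ω)·sinh(ωT) ⇒ p·(1 − cosh) = x(T) − x₀·cosh − (ẋ₀/ω)·sinh
numerator   = -0.1151 − (0.0403)·4.195788 − (0.2679/3.1818)·4.074879 = -0.627285
denominator = 1 − 4.195788 = -3.195788
p = -0.627285 / -3.195788 = 0.1963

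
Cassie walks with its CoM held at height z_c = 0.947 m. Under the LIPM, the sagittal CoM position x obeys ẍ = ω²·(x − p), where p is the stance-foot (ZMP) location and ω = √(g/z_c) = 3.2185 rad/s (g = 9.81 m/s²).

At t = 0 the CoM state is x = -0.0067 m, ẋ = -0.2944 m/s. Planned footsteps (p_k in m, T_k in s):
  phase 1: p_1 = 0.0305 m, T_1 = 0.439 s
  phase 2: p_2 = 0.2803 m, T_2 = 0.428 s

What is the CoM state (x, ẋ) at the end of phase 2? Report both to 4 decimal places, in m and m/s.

phase 1: p=0.0305, T=0.439, ωT=1.412922, cosh=2.175685, sinh=1.932254; start (x,ẋ)=(-0.006700, -0.294400) → end (x,ẋ)=(-0.227181, -0.871867)
phase 2: p=0.2803, T=0.428, ωT=1.377518, cosh=2.108626, sinh=1.856422; start (x,ẋ)=(-0.227181, -0.871867) → end (x,ẋ)=(-1.292678, -4.870587)

x = -1.2927, ẋ = -4.8706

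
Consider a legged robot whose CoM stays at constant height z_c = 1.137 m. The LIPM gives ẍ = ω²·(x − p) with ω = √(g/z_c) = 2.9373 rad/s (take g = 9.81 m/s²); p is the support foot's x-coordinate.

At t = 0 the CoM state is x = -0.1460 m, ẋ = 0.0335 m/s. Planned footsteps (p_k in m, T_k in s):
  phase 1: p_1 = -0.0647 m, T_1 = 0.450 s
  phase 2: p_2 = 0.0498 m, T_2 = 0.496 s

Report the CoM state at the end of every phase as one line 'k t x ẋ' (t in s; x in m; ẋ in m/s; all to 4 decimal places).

phase 1: p=-0.0647, T=0.450, ωT=1.321785, cosh=2.008384, sinh=1.741725; start (x,ẋ)=(-0.146000, 0.033500) → end (x,ẋ)=(-0.208117, -0.348647)
phase 2: p=0.0498, T=0.496, ωT=1.456901, cosh=2.262796, sinh=2.029839; start (x,ẋ)=(-0.208117, -0.348647) → end (x,ẋ)=(-0.774749, -2.326684)

1 0.4500 -0.2081 -0.3486
2 0.9460 -0.7747 -2.3267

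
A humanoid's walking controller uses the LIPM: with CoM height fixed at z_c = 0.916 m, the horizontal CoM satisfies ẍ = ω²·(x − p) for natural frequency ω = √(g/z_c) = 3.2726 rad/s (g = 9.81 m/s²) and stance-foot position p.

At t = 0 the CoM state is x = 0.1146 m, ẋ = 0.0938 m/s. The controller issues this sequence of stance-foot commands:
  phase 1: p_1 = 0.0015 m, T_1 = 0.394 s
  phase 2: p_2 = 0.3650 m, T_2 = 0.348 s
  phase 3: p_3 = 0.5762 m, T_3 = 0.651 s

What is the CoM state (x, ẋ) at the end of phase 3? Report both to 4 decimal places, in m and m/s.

x = 1.6558, ẋ = 3.6575

phase 1: p=0.0015, T=0.394, ωT=1.289404, cosh=1.953029, sinh=1.677594; start (x,ẋ)=(0.114600, 0.093800) → end (x,ẋ)=(0.270471, 0.804124)
phase 2: p=0.3650, T=0.348, ωT=1.138865, cosh=1.721702, sinh=1.401519; start (x,ẋ)=(0.270471, 0.804124) → end (x,ẋ)=(0.546623, 0.950894)
phase 3: p=0.5762, T=0.651, ωT=2.130463, cosh=4.268771, sinh=4.149989; start (x,ẋ)=(0.546623, 0.950894) → end (x,ẋ)=(1.655772, 3.657453)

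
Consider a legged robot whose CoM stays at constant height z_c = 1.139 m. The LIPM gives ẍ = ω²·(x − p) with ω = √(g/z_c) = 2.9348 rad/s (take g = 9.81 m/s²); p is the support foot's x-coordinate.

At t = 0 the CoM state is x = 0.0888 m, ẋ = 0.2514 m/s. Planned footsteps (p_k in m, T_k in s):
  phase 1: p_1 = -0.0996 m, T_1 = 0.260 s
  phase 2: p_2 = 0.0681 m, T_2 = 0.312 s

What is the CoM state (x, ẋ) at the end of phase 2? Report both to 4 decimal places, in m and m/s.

phase 1: p=-0.0996, T=0.260, ωT=0.763048, cosh=1.305523, sinh=0.839280; start (x,ẋ)=(0.088800, 0.251400) → end (x,ẋ)=(0.218255, 0.792260)
phase 2: p=0.0681, T=0.312, ωT=0.915658, cosh=1.449336, sinh=1.049082; start (x,ẋ)=(0.218255, 0.792260) → end (x,ẋ)=(0.568928, 1.610555)

x = 0.5689, ẋ = 1.6106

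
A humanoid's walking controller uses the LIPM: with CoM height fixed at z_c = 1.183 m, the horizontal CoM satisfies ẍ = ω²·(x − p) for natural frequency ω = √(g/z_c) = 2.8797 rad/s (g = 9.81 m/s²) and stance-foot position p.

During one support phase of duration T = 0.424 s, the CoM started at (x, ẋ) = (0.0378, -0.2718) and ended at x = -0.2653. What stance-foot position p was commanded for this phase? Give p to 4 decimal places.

p = 0.2241

ωT = 2.8797·0.424 = 1.220993; cosh(ωT) = 1.842745, sinh(ωT) = 1.547807
x(T) = p + (x₀−p)·cosh(ωT) + (ẋ₀/ω)·sinh(ωT) ⇒ p·(1 − cosh) = x(T) − x₀·cosh − (ẋ₀/ω)·sinh
numerator   = -0.2653 − (0.0378)·1.842745 − (-0.2718/2.8797)·1.547807 = -0.188866
denominator = 1 − 1.842745 = -0.842745
p = -0.188866 / -0.842745 = 0.2241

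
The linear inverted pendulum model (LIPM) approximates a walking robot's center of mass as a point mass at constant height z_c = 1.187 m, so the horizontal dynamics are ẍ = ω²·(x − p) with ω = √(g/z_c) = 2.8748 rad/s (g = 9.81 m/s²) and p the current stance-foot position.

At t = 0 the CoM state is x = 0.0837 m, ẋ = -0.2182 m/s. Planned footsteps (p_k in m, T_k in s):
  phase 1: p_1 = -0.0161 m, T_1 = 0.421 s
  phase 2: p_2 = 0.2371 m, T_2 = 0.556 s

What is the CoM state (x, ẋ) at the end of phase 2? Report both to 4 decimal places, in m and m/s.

phase 1: p=-0.0161, T=0.421, ωT=1.210291, cosh=1.826285, sinh=1.528175; start (x,ẋ)=(0.083700, -0.218200) → end (x,ẋ)=(0.050173, 0.039946)
phase 2: p=0.2371, T=0.556, ωT=1.598389, cosh=2.573640, sinh=2.371418; start (x,ẋ)=(0.050173, 0.039946) → end (x,ẋ)=(-0.211031, -1.171539)

x = -0.2110, ẋ = -1.1715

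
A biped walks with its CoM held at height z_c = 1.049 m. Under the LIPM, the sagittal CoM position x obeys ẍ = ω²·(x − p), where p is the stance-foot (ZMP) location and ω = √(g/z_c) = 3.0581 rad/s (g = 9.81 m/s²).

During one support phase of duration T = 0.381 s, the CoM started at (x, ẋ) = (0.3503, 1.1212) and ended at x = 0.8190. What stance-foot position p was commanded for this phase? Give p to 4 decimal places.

ωT = 3.0581·0.381 = 1.165136; cosh(ωT) = 1.759120, sinh(ωT) = 1.447240
x(T) = p + (x₀−p)·cosh(ωT) + (ẋ₀/ω)·sinh(ωT) ⇒ p·(1 − cosh) = x(T) − x₀·cosh − (ẋ₀/ω)·sinh
numerator   = 0.8190 − (0.3503)·1.759120 − (1.1212/3.0581)·1.447240 = -0.327825
denominator = 1 − 1.759120 = -0.759120
p = -0.327825 / -0.759120 = 0.4318

p = 0.4318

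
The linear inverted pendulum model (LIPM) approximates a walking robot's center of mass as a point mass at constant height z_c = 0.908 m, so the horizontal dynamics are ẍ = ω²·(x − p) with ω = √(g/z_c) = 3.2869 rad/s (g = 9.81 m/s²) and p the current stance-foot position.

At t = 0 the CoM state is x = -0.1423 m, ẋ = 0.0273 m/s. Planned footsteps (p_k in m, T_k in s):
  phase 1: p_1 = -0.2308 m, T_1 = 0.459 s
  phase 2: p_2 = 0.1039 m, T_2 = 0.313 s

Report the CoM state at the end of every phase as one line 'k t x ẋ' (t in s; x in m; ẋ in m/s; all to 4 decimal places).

phase 1: p=-0.2308, T=0.459, ωT=1.508687, cosh=2.370996, sinh=2.149796; start (x,ẋ)=(-0.142300, 0.027300) → end (x,ẋ)=(-0.003111, 0.690084)
phase 2: p=0.1039, T=0.313, ωT=1.028800, cosh=1.577571, sinh=1.220135; start (x,ẋ)=(-0.003111, 0.690084) → end (x,ẋ)=(0.191249, 0.659491)

1 0.4590 -0.0031 0.6901
2 0.7720 0.1912 0.6595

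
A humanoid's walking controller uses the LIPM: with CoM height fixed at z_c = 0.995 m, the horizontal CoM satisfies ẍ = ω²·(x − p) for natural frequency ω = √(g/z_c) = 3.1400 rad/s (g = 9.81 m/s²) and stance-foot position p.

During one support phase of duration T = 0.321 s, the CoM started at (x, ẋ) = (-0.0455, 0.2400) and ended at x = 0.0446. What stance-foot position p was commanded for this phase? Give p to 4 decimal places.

p = -0.0443

ωT = 3.1400·0.321 = 1.007940; cosh(ωT) = 1.552460, sinh(ωT) = 1.187490
x(T) = p + (x₀−p)·cosh(ωT) + (ẋ₀/ω)·sinh(ωT) ⇒ p·(1 − cosh) = x(T) − x₀·cosh − (ẋ₀/ω)·sinh
numerator   = 0.0446 − (-0.0455)·1.552460 − (0.2400/3.1400)·1.187490 = 0.024473
denominator = 1 − 1.552460 = -0.552460
p = 0.024473 / -0.552460 = -0.0443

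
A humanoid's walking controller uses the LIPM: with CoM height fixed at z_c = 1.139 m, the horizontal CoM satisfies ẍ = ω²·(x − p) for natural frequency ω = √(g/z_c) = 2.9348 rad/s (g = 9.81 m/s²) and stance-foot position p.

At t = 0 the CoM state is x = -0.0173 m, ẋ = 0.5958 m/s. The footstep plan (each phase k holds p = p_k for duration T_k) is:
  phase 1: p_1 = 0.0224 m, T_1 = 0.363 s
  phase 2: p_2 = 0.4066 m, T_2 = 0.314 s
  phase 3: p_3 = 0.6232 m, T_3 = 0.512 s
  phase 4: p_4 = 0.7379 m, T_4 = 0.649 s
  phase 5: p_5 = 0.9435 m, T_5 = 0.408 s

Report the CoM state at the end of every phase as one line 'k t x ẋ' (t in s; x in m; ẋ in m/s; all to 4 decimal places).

phase 1: p=0.0224, T=0.363, ωT=1.065332, cosh=1.623208, sinh=1.278595; start (x,ẋ)=(-0.017300, 0.595800) → end (x,ẋ)=(0.217529, 0.818136)
phase 2: p=0.4066, T=0.314, ωT=0.921527, cosh=1.455518, sinh=1.057607; start (x,ẋ)=(0.217529, 0.818136) → end (x,ẋ)=(0.426234, 0.603961)
phase 3: p=0.6232, T=0.512, ωT=1.502618, cosh=2.357991, sinh=2.135444; start (x,ẋ)=(0.426234, 0.603961) → end (x,ẋ)=(0.598214, 0.189727)
phase 4: p=0.7379, T=0.649, ωT=1.904685, cosh=3.433081, sinh=3.284212; start (x,ẋ)=(0.598214, 0.189727) → end (x,ẋ)=(0.470663, -0.695013)
phase 5: p=0.9435, T=0.408, ωT=1.197398, cosh=1.806735, sinh=1.504756; start (x,ẋ)=(0.470663, -0.695013) → end (x,ẋ)=(-0.267143, -3.343824)

1 0.3630 0.2175 0.8181
2 0.6770 0.4262 0.6040
3 1.1890 0.5982 0.1897
4 1.8380 0.4707 -0.6950
5 2.2460 -0.2671 -3.3438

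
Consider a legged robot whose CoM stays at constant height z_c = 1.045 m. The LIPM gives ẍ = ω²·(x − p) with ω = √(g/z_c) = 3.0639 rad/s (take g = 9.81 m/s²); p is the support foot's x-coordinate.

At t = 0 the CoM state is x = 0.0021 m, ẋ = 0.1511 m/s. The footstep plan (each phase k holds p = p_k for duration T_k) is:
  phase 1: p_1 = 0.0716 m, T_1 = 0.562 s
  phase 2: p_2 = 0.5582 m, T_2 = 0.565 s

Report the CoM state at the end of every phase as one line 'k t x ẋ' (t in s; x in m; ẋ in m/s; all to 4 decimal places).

1 0.5620 0.0045 -0.1405
2 1.1270 -1.1795 -5.0486

phase 1: p=0.0716, T=0.562, ωT=1.721912, cosh=2.886970, sinh=2.708246; start (x,ẋ)=(0.002100, 0.151100) → end (x,ẋ)=(0.004516, -0.140476)
phase 2: p=0.5582, T=0.565, ωT=1.731103, cosh=2.911985, sinh=2.734896; start (x,ẋ)=(0.004516, -0.140476) → end (x,ẋ)=(-1.179511, -5.048629)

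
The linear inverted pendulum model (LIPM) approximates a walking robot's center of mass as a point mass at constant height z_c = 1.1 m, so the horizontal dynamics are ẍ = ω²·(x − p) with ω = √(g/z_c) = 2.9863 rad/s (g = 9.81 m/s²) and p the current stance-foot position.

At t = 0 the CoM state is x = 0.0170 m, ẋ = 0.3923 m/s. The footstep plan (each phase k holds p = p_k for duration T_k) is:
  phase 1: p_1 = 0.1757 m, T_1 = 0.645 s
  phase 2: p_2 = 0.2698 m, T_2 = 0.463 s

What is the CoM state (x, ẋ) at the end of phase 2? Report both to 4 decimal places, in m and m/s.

phase 1: p=0.1757, T=0.645, ωT=1.926163, cosh=3.504418, sinh=3.358712; start (x,ẋ)=(0.017000, 0.392300) → end (x,ẋ)=(0.060771, -0.216997)
phase 2: p=0.2698, T=0.463, ωT=1.382657, cosh=2.118194, sinh=1.867283; start (x,ẋ)=(0.060771, -0.216997) → end (x,ẋ)=(-0.308648, -1.625241)

x = -0.3086, ẋ = -1.6252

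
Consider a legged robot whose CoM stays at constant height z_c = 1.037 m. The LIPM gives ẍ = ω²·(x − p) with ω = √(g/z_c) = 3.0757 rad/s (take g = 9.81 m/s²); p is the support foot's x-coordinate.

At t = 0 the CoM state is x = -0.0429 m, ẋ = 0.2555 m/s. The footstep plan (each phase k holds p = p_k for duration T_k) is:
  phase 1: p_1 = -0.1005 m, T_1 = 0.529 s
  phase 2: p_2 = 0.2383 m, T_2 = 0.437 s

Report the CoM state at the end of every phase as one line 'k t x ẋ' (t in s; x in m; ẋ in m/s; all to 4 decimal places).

phase 1: p=-0.1005, T=0.529, ωT=1.627045, cosh=2.642663, sinh=2.446154; start (x,ẋ)=(-0.042900, 0.255500) → end (x,ẋ)=(0.254921, 1.108562)
phase 2: p=0.2383, T=0.437, ωT=1.344081, cosh=2.047720, sinh=1.786941; start (x,ẋ)=(0.254921, 1.108562) → end (x,ẋ)=(0.916394, 2.361372)

1 0.5290 0.2549 1.1086
2 0.9660 0.9164 2.3614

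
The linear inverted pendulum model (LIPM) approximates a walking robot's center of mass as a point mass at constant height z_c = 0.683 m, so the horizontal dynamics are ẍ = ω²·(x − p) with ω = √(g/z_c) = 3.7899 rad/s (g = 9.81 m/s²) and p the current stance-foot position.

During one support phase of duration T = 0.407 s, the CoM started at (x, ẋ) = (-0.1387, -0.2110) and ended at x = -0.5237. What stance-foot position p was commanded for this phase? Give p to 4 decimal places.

ωT = 3.7899·0.407 = 1.542489; cosh(ωT) = 2.445032, sinh(ωT) = 2.231184
x(T) = p + (x₀−p)·cosh(ωT) + (ẋ₀/ω)·sinh(ωT) ⇒ p·(1 − cosh) = x(T) − x₀·cosh − (ẋ₀/ω)·sinh
numerator   = -0.5237 − (-0.1387)·2.445032 − (-0.2110/3.7899)·2.231184 = -0.060354
denominator = 1 − 2.445032 = -1.445032
p = -0.060354 / -1.445032 = 0.0418

p = 0.0418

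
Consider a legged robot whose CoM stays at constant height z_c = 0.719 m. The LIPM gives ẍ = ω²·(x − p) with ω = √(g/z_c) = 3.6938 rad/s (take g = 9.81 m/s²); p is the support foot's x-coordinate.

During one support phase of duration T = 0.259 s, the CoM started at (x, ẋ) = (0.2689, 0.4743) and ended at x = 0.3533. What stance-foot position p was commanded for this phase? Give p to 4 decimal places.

p = 0.3865

ωT = 3.6938·0.259 = 0.956694; cosh(ωT) = 1.493619, sinh(ωT) = 1.109458
x(T) = p + (x₀−p)·cosh(ωT) + (ẋ₀/ω)·sinh(ωT) ⇒ p·(1 − cosh) = x(T) − x₀·cosh − (ẋ₀/ω)·sinh
numerator   = 0.3533 − (0.2689)·1.493619 − (0.4743/3.6938)·1.109458 = -0.190793
denominator = 1 − 1.493619 = -0.493619
p = -0.190793 / -0.493619 = 0.3865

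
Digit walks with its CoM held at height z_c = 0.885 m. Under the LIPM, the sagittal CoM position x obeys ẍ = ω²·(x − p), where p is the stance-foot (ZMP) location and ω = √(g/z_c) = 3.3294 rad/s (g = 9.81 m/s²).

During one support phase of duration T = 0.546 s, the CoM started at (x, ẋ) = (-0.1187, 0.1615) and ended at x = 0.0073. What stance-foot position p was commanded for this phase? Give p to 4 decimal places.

p = -0.1097

ωT = 3.3294·0.546 = 1.817852; cosh(ωT) = 3.160496, sinh(ωT) = 2.998122
x(T) = p + (x₀−p)·cosh(ωT) + (ẋ₀/ω)·sinh(ωT) ⇒ p·(1 − cosh) = x(T) − x₀·cosh − (ẋ₀/ω)·sinh
numerator   = 0.0073 − (-0.1187)·3.160496 − (0.1615/3.3294)·2.998122 = 0.237020
denominator = 1 − 3.160496 = -2.160496
p = 0.237020 / -2.160496 = -0.1097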